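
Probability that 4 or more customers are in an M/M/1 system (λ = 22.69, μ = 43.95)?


ρ = 22.69/43.95 = 0.5163
P(N ≥ n) = ρ^n = 0.5163^4 = 0.071040

Final: 0.071040


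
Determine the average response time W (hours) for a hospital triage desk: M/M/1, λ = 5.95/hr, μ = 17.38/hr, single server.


W = 1/(μ−λ) = 1/(17.38 − 5.95) = 1/11.43 = 0.08749 hr

Final: 0.08749 hr


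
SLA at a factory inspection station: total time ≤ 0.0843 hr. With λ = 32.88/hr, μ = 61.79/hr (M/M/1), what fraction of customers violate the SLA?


W ~ Exponential(μ−λ) for M/M/1.
μ − λ = 61.79 − 32.88 = 28.9100
P(W > t) = e^{−(μ−λ)t} = e^{−2.4371} = 0.087413

Final: 0.087413


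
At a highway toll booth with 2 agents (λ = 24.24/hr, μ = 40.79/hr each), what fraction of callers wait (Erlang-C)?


a = λ/μ = 0.5943; ρ = a/2 = 0.2971
P₀ = 0.541864 (from M/M/c formula)
C(c,a) = [a^c/(c!(1−ρ))]·P₀ = [0.35315/(2·0.7029)]·0.541864
= 0.25122·0.541864 = 0.136127

Final: 0.136127


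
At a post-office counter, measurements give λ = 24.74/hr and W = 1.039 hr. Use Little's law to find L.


L = λW = 24.74·1.039 = 25.7049

Final: 25.7049


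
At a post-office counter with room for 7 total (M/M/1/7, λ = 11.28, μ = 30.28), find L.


ρ = 11.28/30.28 = 0.3725
L = ρ[1 − (K+1)ρ^K + Kρ^(K+1)] / [(1−ρ)(1−ρ^(K+1))]
Numerator: 0.3725·(1 − 8·0.0009956 + 7·0.0003709) = 0.370523
Denominator: (0.6275)·(0.999629) = 0.627244
L = 0.370523/0.627244 = 0.5907

Final: 0.5907


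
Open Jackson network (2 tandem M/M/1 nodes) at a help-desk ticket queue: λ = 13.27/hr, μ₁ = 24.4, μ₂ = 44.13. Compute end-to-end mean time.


Each node sees arrival rate λ = 13.27/hr (tandem ⇒ throughput preserved).
W₁ = 1/(μ₁−λ) = 1/(24.4−13.27) = 0.08985 hr
W₂ = 1/(μ₂−λ) = 1/(44.13−13.27) = 0.03240 hr
W_total = W₁ + W₂ = 0.08985 + 0.03240 = 0.12225 hr

Final: 0.12225 hr


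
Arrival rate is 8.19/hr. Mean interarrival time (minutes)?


Mean interarrival time = 1/λ = 1/8.19 hour = 0.12210 hour
In minutes: 0.12210 × 60 = 7.3260 min

Final: 7.3260 min


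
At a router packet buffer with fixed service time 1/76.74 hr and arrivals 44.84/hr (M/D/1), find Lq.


ρ = 44.84/76.74 = 0.5843
M/D/1: Lq = ρ²/(2(1−ρ)) = 0.3414/(2·0.4157) = 0.41067

Final: 0.41067


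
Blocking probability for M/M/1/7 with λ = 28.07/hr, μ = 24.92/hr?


ρ = λ/μ = 28.07/24.92 = 1.1264
P_K = (1−ρ)ρ^K/(1−ρ^(K+1)) = (-0.1264·2.300703)/(1 − 2.591523)
= -0.290819/-1.591523 = 0.182730

Final: 0.182730


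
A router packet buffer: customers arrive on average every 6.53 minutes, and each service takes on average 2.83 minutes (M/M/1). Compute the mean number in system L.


λ = 60/6.53 = 9.1884 /hr
μ = 60/2.83 = 21.2014 /hr
ρ = λ/μ = 9.1884/21.2014 = 0.4334
L = ρ/(1−ρ) = 0.4334/0.5666 = 0.7649

Final: 0.7649


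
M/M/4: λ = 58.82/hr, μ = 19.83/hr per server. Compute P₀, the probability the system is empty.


a = λ/μ = 58.82/19.83 = 2.9662; ρ = a/c = 0.7416
Σ_{k=0}^{3} a^k/k! (terms k=0..3) = 1.00000 + 2.96621 + 4.39921 + 4.34966 = 12.71509
Tail: a^4/(4!(1−ρ)) = 77.41217/(24·0.2584) = 12.48035
P₀ = 1/(12.71509 + 12.48035) = 1/25.19544 = 0.039690

Final: 0.039690


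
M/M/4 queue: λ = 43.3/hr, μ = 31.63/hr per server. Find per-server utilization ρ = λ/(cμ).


ρ = λ/(cμ) = 43.3/(4·31.63) = 43.3/126.52 = 0.3422

Final: 0.3422


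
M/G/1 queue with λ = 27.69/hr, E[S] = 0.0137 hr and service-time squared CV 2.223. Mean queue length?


ρ = λ·E[S] = 27.69·0.0137 = 0.3794
Lq = ρ²(1+C_s²)/(2(1−ρ)) = 0.1439·(1+2.223)/(2·0.6206)
= 0.1439·3.2230/1.2413 = 0.37366

Final: 0.37366


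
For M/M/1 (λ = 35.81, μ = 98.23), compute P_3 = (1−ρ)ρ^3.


ρ = 35.81/98.23 = 0.3646
P_n = (1−ρ)·ρ^n = (1 − 0.3646)·0.3646^3 = 0.6354·0.048449 = 0.030786

Final: 0.030786


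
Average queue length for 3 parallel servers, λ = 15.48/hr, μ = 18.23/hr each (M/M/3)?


a = λ/μ = 0.8491; ρ = a/3 = 0.2830
P₀ = 0.425168
Lq = P₀·a^c·ρ / (c!·(1−ρ)²) = 0.425168·0.61228·0.2830/(6·0.51402)
= 0.02389

Final: 0.02389


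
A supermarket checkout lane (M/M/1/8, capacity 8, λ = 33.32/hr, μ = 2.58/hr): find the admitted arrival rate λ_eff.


ρ = 12.9147; P_K = (1−ρ)ρ^8/(1−ρ^9) = 0.922569
λ_eff = λ(1 − P_K) = 33.32·(1 − 0.922569) = 33.32·0.077431 = 2.5800 /hr

Final: 2.5800 /hr


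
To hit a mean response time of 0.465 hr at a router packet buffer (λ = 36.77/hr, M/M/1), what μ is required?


W = 1/(μ−λ) ⇒ μ − λ = 1/W = 1/0.465 = 2.1505
μ = λ + 1/W = 36.77 + 2.1505 = 38.9205 per hr

Final: 38.9205 /hr


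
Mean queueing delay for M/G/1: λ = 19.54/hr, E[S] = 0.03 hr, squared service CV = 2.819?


ρ = λ·E[S] = 19.54·0.03 = 0.5862
E[S²] = E[S]²(1+C_s²) = 0.03²·(1+2.819) = 0.003437
Wq = λ·E[S²]/(2(1−ρ)) = 19.54·0.003437/(2·0.4138) = 0.08115 hr

Final: 0.08115 hr


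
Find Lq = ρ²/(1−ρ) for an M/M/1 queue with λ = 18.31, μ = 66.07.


ρ = 18.31/66.07 = 0.2771
Lq = ρ²/(1−ρ) = 0.07680/0.7229 = 0.1062

Final: 0.1062


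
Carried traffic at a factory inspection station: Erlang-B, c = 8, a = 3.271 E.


B(8,3.271) = 0.012422 (Erlang-B)
Carried load = a(1 − B) = 3.271·(1 − 0.012422) = 3.271·0.987578 = 3.2304 E

Final: 3.2304 Erlangs


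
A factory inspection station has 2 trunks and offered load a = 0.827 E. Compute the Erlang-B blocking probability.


B(c,a) = (a^c/c!) / Σ_{k=0}^{c} a^k/k!
a^2/2! = 0.341964
Σ terms (k=0..2): 1.00000 + 0.82700 + 0.34196 = 2.168964
B = 0.341964/2.168964 = 0.157663

Final: 0.157663


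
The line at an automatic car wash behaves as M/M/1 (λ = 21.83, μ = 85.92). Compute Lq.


ρ = 21.83/85.92 = 0.2541
Lq = ρ²/(1−ρ) = 0.06455/0.7459 = 0.08654

Final: 0.08654


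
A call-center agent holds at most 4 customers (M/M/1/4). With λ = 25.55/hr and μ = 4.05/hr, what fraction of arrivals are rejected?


ρ = λ/μ = 25.55/4.05 = 6.3086
P_K = (1−ρ)ρ^K/(1−ρ^(K+1)) = (-5.3086·1583.957501)/(1 − 9992.620781)
= -8408.663279/-9991.620781 = 0.841571

Final: 0.841571


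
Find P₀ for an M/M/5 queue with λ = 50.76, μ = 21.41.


a = λ/μ = 50.76/21.41 = 2.3709; ρ = a/c = 0.4742
Σ_{k=0}^{4} a^k/k! (terms k=0..4) = 1.00000 + 2.37085 + 2.81048 + 2.22108 + 1.31646 = 9.71887
Tail: a^5/(5!(1−ρ)) = 74.90740/(120·0.5258) = 1.18713
P₀ = 1/(9.71887 + 1.18713) = 1/10.90600 = 0.091693

Final: 0.091693


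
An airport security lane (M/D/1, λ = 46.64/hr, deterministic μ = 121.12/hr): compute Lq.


ρ = 46.64/121.12 = 0.3851
M/D/1: Lq = ρ²/(2(1−ρ)) = 0.1483/(2·0.6149) = 0.12057

Final: 0.12057


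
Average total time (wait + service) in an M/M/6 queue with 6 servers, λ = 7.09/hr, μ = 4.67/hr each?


a = 1.5182; ρ = 0.2530; P₀ = 0.219046
Lq = P₀·a^c·ρ/(c!(1−ρ)²) = 0.001689
Wq = Lq/λ = 0.001689/7.09 = 0.0002383 hr
W = Wq + 1/μ = 0.0002383 + 0.21413 = 0.21437 hr

Final: 0.21437 hr


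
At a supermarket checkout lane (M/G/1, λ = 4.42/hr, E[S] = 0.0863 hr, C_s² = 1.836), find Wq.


ρ = λ·E[S] = 4.42·0.0863 = 0.3814
E[S²] = E[S]²(1+C_s²) = 0.0863²·(1+1.836) = 0.021122
Wq = λ·E[S²]/(2(1−ρ)) = 4.42·0.021122/(2·0.6186) = 0.07546 hr

Final: 0.07546 hr


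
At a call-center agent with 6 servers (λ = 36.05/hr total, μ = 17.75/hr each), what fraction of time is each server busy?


ρ = λ/(cμ) = 36.05/(6·17.75) = 36.05/106.50 = 0.3385

Final: 0.3385


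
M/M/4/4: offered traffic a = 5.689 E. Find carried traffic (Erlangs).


B(4,5.689) = 0.449005 (Erlang-B)
Carried load = a(1 − B) = 5.689·(1 − 0.449005) = 5.689·0.550995 = 3.1346 E

Final: 3.1346 Erlangs


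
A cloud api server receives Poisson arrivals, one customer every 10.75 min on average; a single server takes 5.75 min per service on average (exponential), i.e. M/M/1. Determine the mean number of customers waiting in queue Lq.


λ = 60/10.75 = 5.5814 /hr
μ = 60/5.75 = 10.4348 /hr
ρ = λ/μ = 5.5814/10.4348 = 0.5349
Lq = ρ²/(1−ρ) = 0.2861/0.4651 = 0.6151

Final: 0.6151


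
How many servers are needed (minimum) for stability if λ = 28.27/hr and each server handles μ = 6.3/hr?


Stability requires cμ > λ ⇔ c > λ/μ.
λ/μ = 28.27/6.3 = 4.4873
Minimum integer c = ⌊4.4873⌋ + 1 = 5
Check: 5·6.3 = 31.50 > 28.27, while 4·6.3 = 25.20 ≤ 28.27

Final: 5 servers


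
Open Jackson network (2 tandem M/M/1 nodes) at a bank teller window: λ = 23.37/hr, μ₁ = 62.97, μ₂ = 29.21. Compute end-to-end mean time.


Each node sees arrival rate λ = 23.37/hr (tandem ⇒ throughput preserved).
W₁ = 1/(μ₁−λ) = 1/(62.97−23.37) = 0.02525 hr
W₂ = 1/(μ₂−λ) = 1/(29.21−23.37) = 0.17123 hr
W_total = W₁ + W₂ = 0.02525 + 0.17123 = 0.19649 hr

Final: 0.19649 hr


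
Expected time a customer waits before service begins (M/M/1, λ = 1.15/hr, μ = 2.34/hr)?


ρ = 1.15/2.34 = 0.4915
Wq = ρ/(μ−λ) = 0.4915/(2.34 − 1.15) = 0.4915/1.19 = 0.4130 hr

Final: 0.4130 hr


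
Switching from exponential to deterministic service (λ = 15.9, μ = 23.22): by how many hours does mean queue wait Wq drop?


ρ = 15.9/23.22 = 0.6848
Wq(M/M/1) = ρ/(μ−λ) = 0.6848/7.32 = 0.09355 hr
Wq(M/D/1) = ρ/(2(μ−λ)) = 0.04677 hr
Savings = 0.09355 − 0.04677 = 0.04677 hr

Final: 0.04677 hr


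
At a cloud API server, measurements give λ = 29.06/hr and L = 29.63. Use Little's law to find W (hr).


W = L/λ = 29.63/29.06 = 1.0196 hr

Final: 1.0196 hr


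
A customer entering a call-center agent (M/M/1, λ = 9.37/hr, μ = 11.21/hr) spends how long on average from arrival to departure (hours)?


W = 1/(μ−λ) = 1/(11.21 − 9.37) = 1/1.84 = 0.5435 hr

Final: 0.5435 hr


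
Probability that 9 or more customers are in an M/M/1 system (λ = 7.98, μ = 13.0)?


ρ = 7.98/13.0 = 0.6138
P(N ≥ n) = ρ^n = 0.6138^9 = 0.012375

Final: 0.012375


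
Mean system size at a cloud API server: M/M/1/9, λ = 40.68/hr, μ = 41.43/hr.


ρ = 40.68/41.43 = 0.9819
L = ρ[1 − (K+1)ρ^K + Kρ^(K+1)] / [(1−ρ)(1−ρ^(K+1))]
Numerator: 0.9819·(1 − 10·0.848387 + 9·0.833029) = 0.013147
Denominator: (0.01810)·(0.166971) = 0.003023
L = 0.013147/0.003023 = 4.3494

Final: 4.3494


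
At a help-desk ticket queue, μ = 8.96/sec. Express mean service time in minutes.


Mean service time = 1/μ = 1/8.96 second = 0.11161 second
In minutes: 0.11161 × 0.0166667 = 0.001860 min

Final: 0.001860 min


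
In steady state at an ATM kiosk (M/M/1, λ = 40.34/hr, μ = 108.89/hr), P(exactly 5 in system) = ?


ρ = 40.34/108.89 = 0.3705
P_n = (1−ρ)·ρ^n = (1 − 0.3705)·0.3705^5 = 0.6295·0.006978 = 0.004393

Final: 0.004393


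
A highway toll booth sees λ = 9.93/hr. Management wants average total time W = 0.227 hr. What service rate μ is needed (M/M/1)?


W = 1/(μ−λ) ⇒ μ − λ = 1/W = 1/0.227 = 4.4053
μ = λ + 1/W = 9.93 + 4.4053 = 14.3353 per hr

Final: 14.3353 /hr


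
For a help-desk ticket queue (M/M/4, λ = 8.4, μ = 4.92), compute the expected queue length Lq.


a = λ/μ = 1.7073; ρ = a/4 = 0.4268
P₀ = 0.178192
Lq = P₀·a^c·ρ / (c!·(1−ρ)²) = 0.178192·8.49683·0.4268/(24·0.32852)
= 0.08196

Final: 0.08196


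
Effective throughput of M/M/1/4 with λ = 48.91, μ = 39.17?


ρ = 1.2487; P_K = (1−ρ)ρ^4/(1−ρ^5) = 0.296979
λ_eff = λ(1 − P_K) = 48.91·(1 − 0.296979) = 48.91·0.703021 = 34.3848 /hr

Final: 34.3848 /hr


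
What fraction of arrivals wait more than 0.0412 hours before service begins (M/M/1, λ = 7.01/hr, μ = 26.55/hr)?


ρ = 7.01/26.55 = 0.2640
P(Wq > t) = ρ·e^{−(μ−λ)t} = 0.2640·e^{−0.8050}
= 0.2640·0.447066 = 0.118039

Final: 0.118039


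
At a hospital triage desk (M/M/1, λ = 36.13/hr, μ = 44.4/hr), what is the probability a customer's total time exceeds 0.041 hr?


W ~ Exponential(μ−λ) for M/M/1.
μ − λ = 44.4 − 36.13 = 8.2700
P(W > t) = e^{−(μ−λ)t} = e^{−0.3391} = 0.712433

Final: 0.712433


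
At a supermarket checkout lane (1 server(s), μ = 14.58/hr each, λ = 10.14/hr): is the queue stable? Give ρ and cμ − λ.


Total capacity cμ = 1·14.58 = 14.58/hr
ρ = λ/(cμ) = 10.14/14.58 = 0.6955
Stable ⇔ ρ < 1: YES
Spare capacity = cμ − λ = 14.58 − 10.14 = 4.44/hr

Final: ρ = 0.6955; stable; margin = 4.44/hr


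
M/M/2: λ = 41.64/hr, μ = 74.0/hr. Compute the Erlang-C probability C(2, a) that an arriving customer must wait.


a = λ/μ = 0.5627; ρ = a/2 = 0.2814
P₀ = 0.560852 (from M/M/c formula)
C(c,a) = [a^c/(c!(1−ρ))]·P₀ = [0.31663/(2·0.7186)]·0.560852
= 0.22030·0.560852 = 0.123555

Final: 0.123555


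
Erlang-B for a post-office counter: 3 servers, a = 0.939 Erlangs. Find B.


B(c,a) = (a^c/c!) / Σ_{k=0}^{c} a^k/k!
a^3/3! = 0.137989
Σ terms (k=0..3): 1.00000 + 0.93900 + 0.44086 + 0.13799 = 2.517850
B = 0.137989/2.517850 = 0.054804

Final: 0.054804


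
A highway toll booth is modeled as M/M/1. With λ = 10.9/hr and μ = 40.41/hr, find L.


ρ = λ/μ = 10.9/40.41 = 0.2697
L = ρ/(1−ρ) = 0.2697/(1 − 0.2697) = 0.2697/0.7303 = 0.3694

Final: 0.3694


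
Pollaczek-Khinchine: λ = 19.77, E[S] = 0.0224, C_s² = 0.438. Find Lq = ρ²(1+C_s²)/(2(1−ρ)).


ρ = λ·E[S] = 19.77·0.0224 = 0.4428
Lq = ρ²(1+C_s²)/(2(1−ρ)) = 0.1961·(1+0.438)/(2·0.5572)
= 0.1961·1.4380/1.1143 = 0.25308

Final: 0.25308


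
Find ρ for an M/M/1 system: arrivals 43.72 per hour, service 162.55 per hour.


ρ = λ/μ = 43.72/162.55 = 0.2690

Final: 0.2690


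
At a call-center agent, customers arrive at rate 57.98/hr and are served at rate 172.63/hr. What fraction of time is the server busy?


ρ = λ/μ = 57.98/172.63 = 0.3359

Final: 0.3359


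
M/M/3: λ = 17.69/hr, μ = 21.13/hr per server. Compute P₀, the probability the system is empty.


a = λ/μ = 17.69/21.13 = 0.8372; ρ = a/c = 0.2791
Σ_{k=0}^{2} a^k/k! (terms k=0..2) = 1.00000 + 0.83720 + 0.35045 = 2.18765
Tail: a^3/(3!(1−ρ)) = 0.58679/(6·0.7209) = 0.13566
P₀ = 1/(2.18765 + 0.13566) = 1/2.32330 = 0.430421

Final: 0.430421


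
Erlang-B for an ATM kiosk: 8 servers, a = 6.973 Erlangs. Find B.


B(c,a) = (a^c/c!) / Σ_{k=0}^{c} a^k/k!
a^8/8! = 138.623480
Σ terms (k=0..8): 1.00000 + 6.97300 + 24.31136 + 56.50771 + 98.50707 + 137.37797 + 159.65609 + 159.04028 + 138.62348 = 781.996967
B = 138.623480/781.996967 = 0.177269

Final: 0.177269


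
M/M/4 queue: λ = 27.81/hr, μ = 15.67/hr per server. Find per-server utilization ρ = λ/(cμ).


ρ = λ/(cμ) = 27.81/(4·15.67) = 27.81/62.68 = 0.4437

Final: 0.4437


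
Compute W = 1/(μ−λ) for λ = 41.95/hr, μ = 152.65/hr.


W = 1/(μ−λ) = 1/(152.65 − 41.95) = 1/110.70 = 0.009033 hr

Final: 0.009033 hr


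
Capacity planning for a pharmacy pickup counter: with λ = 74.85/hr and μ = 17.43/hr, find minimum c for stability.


Stability requires cμ > λ ⇔ c > λ/μ.
λ/μ = 74.85/17.43 = 4.2943
Minimum integer c = ⌊4.2943⌋ + 1 = 5
Check: 5·17.43 = 87.15 > 74.85, while 4·17.43 = 69.72 ≤ 74.85

Final: 5 servers


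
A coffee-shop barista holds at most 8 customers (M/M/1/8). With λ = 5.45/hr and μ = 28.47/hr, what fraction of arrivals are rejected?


ρ = λ/μ = 5.45/28.47 = 0.1914
P_K = (1−ρ)ρ^K/(1−ρ^(K+1)) = (0.8086·0.000001803)/(1 − 0.0000003452)
= 0.000001458/1.000000 = 0.000001458

Final: 0.000001458


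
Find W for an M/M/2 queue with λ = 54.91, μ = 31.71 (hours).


a = 1.7316; ρ = 0.8658; P₀ = 0.071918
Lq = P₀·a^c·ρ/(c!(1−ρ)²) = 5.18482
Wq = Lq/λ = 5.18482/54.91 = 0.09442 hr
W = Wq + 1/μ = 0.09442 + 0.03154 = 0.12596 hr

Final: 0.12596 hr


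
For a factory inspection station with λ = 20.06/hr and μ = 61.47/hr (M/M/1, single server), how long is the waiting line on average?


ρ = 20.06/61.47 = 0.3263
Lq = ρ²/(1−ρ) = 0.1065/0.6737 = 0.1581

Final: 0.1581


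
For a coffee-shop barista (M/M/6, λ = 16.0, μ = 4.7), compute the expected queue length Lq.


a = λ/μ = 3.4043; ρ = a/6 = 0.5674
P₀ = 0.032075
Lq = P₀·a^c·ρ / (c!·(1−ρ)²) = 0.032075·1556.44131·0.5674/(720·0.18716)
= 0.21019

Final: 0.21019


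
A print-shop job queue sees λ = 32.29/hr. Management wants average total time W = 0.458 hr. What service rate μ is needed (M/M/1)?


W = 1/(μ−λ) ⇒ μ − λ = 1/W = 1/0.458 = 2.1834
μ = λ + 1/W = 32.29 + 2.1834 = 34.4734 per hr

Final: 34.4734 /hr


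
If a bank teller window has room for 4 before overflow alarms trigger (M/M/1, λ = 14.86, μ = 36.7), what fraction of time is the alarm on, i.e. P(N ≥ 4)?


ρ = 14.86/36.7 = 0.4049
P(N ≥ n) = ρ^n = 0.4049^4 = 0.026879

Final: 0.026879


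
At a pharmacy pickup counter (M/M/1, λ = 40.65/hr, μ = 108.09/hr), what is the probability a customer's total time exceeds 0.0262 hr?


W ~ Exponential(μ−λ) for M/M/1.
μ − λ = 108.09 − 40.65 = 67.4400
P(W > t) = e^{−(μ−λ)t} = e^{−1.7669} = 0.170857

Final: 0.170857


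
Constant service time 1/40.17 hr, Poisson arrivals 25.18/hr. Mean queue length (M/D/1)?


ρ = 25.18/40.17 = 0.6268
M/D/1: Lq = ρ²/(2(1−ρ)) = 0.3929/(2·0.3732) = 0.52648

Final: 0.52648


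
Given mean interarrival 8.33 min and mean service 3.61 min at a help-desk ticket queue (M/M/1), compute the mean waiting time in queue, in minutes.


λ = 60/8.33 = 7.2029 /hr
μ = 60/3.61 = 16.6205 /hr
ρ = λ/μ = 7.2029/16.6205 = 0.4334
Wq = ρ/(μ−λ) = 0.4334/(16.6205−7.2029) = 0.04602 hr
In minutes: 0.04602·60 = 2.761 min

Final: 2.761 min


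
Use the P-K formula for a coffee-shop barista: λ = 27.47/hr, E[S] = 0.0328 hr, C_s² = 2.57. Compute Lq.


ρ = λ·E[S] = 27.47·0.0328 = 0.9010
Lq = ρ²(1+C_s²)/(2(1−ρ)) = 0.8118·(1+2.57)/(2·0.09898)
= 0.8118·3.5700/0.1980 = 14.63990

Final: 14.63990


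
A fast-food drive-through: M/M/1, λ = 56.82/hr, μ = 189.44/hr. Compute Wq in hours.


ρ = 56.82/189.44 = 0.2999
Wq = ρ/(μ−λ) = 0.2999/(189.44 − 56.82) = 0.2999/132.62 = 0.002262 hr

Final: 0.002262 hr


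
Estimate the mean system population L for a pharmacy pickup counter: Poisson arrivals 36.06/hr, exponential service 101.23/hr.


ρ = λ/μ = 36.06/101.23 = 0.3562
L = ρ/(1−ρ) = 0.3562/(1 − 0.3562) = 0.3562/0.6438 = 0.5533

Final: 0.5533


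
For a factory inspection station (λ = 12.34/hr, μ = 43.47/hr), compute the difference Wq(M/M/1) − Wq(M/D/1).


ρ = 12.34/43.47 = 0.2839
Wq(M/M/1) = ρ/(μ−λ) = 0.2839/31.13 = 0.009119 hr
Wq(M/D/1) = ρ/(2(μ−λ)) = 0.004559 hr
Savings = 0.009119 − 0.004559 = 0.004559 hr

Final: 0.004559 hr


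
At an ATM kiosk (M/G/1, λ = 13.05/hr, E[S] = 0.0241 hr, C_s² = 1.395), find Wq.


ρ = λ·E[S] = 13.05·0.0241 = 0.3145
E[S²] = E[S]²(1+C_s²) = 0.0241²·(1+1.395) = 0.001391
Wq = λ·E[S²]/(2(1−ρ)) = 13.05·0.001391/(2·0.6855) = 0.01324 hr

Final: 0.01324 hr


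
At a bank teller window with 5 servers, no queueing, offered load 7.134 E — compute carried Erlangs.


B(5,7.134) = 0.432541 (Erlang-B)
Carried load = a(1 − B) = 7.134·(1 − 0.432541) = 7.134·0.567459 = 4.0483 E

Final: 4.0483 Erlangs


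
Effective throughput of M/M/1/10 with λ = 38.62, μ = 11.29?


ρ = 3.4207; P_K = (1−ρ)ρ^10/(1−ρ^11) = 0.707665
λ_eff = λ(1 − P_K) = 38.62·(1 − 0.707665) = 38.62·0.292335 = 11.2900 /hr

Final: 11.2900 /hr


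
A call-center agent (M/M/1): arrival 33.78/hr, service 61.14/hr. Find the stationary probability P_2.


ρ = 33.78/61.14 = 0.5525
P_n = (1−ρ)·ρ^n = (1 − 0.5525)·0.5525^2 = 0.4475·0.305259 = 0.136603

Final: 0.136603


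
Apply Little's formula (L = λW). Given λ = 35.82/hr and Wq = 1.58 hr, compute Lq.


Lq = λWq = 35.82·1.58 = 56.5956

Final: 56.5956


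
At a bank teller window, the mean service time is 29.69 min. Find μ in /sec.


μ = 1/(service time) in consistent units.
1 second = 0.0166667 min, so μ = 0.0166667/29.69 = 0.0005614 per second

Final: 0.0005614 /sec


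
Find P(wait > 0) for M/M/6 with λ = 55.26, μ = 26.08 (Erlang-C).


a = λ/μ = 2.1189; ρ = a/6 = 0.3531
P₀ = 0.119916 (from M/M/c formula)
C(c,a) = [a^c/(c!(1−ρ))]·P₀ = [90.49399/(720·0.6469)]·0.119916
= 0.19430·0.119916 = 0.023300

Final: 0.023300


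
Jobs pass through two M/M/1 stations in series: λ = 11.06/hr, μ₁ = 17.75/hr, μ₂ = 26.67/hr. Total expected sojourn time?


Each node sees arrival rate λ = 11.06/hr (tandem ⇒ throughput preserved).
W₁ = 1/(μ₁−λ) = 1/(17.75−11.06) = 0.14948 hr
W₂ = 1/(μ₂−λ) = 1/(26.67−11.06) = 0.06406 hr
W_total = W₁ + W₂ = 0.14948 + 0.06406 = 0.21354 hr

Final: 0.21354 hr


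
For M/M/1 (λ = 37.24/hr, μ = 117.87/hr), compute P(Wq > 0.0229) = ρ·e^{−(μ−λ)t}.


ρ = 37.24/117.87 = 0.3159
P(Wq > t) = ρ·e^{−(μ−λ)t} = 0.3159·e^{−1.8464}
= 0.3159·0.157800 = 0.049856

Final: 0.049856


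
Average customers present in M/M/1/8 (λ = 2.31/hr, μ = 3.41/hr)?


ρ = 2.31/3.41 = 0.6774
L = ρ[1 − (K+1)ρ^K + Kρ^(K+1)] / [(1−ρ)(1−ρ^(K+1))]
Numerator: 0.6774·(1 − 9·0.044347 + 8·0.030041) = 0.569852
Denominator: (0.3226)·(0.969959) = 0.312890
L = 0.569852/0.312890 = 1.8213

Final: 1.8213


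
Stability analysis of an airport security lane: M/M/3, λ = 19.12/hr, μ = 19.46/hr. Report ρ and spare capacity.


Total capacity cμ = 3·19.46 = 58.38/hr
ρ = λ/(cμ) = 19.12/58.38 = 0.3275
Stable ⇔ ρ < 1: YES
Spare capacity = cμ − λ = 58.38 − 19.12 = 39.26/hr

Final: ρ = 0.3275; stable; margin = 39.26/hr


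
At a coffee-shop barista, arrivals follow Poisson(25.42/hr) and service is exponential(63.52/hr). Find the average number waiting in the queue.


ρ = 25.42/63.52 = 0.4002
Lq = ρ²/(1−ρ) = 0.1602/0.5998 = 0.2670

Final: 0.2670


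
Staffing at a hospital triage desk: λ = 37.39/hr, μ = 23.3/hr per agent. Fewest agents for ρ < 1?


Stability requires cμ > λ ⇔ c > λ/μ.
λ/μ = 37.39/23.3 = 1.6047
Minimum integer c = ⌊1.6047⌋ + 1 = 2
Check: 2·23.3 = 46.60 > 37.39, while 1·23.3 = 23.30 ≤ 37.39

Final: 2 servers


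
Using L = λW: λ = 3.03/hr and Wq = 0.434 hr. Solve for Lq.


Lq = λWq = 3.03·0.434 = 1.3150

Final: 1.3150


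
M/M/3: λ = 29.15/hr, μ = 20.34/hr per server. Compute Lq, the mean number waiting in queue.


a = λ/μ = 1.4331; ρ = a/3 = 0.4777
P₀ = 0.227305
Lq = P₀·a^c·ρ / (c!·(1−ρ)²) = 0.227305·2.94349·0.4777/(6·0.27278)
= 0.19528

Final: 0.19528


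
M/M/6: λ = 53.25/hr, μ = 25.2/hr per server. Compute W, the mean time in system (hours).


a = 2.1131; ρ = 0.3522; P₀ = 0.120614
Lq = P₀·a^c·ρ/(c!(1−ρ)²) = 0.01252
Wq = Lq/λ = 0.01252/53.25 = 0.0002350 hr
W = Wq + 1/μ = 0.0002350 + 0.03968 = 0.03992 hr

Final: 0.03992 hr


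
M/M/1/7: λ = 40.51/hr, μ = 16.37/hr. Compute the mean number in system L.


ρ = 40.51/16.37 = 2.4746
L = ρ[1 − (K+1)ρ^K + Kρ^(K+1)] / [(1−ρ)(1−ρ^(K+1))]
Numerator: 2.4746·(1 − 8·568.322626 + 7·1406.398874) = 13113.686148
Denominator: (-1.4746)·(-1405.398874) = 2072.469690
L = 13113.686148/2072.469690 = 6.3276

Final: 6.3276


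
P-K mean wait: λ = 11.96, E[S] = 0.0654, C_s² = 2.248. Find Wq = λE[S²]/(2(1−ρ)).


ρ = λ·E[S] = 11.96·0.0654 = 0.7822
E[S²] = E[S]²(1+C_s²) = 0.0654²·(1+2.248) = 0.013892
Wq = λ·E[S²]/(2(1−ρ)) = 11.96·0.013892/(2·0.2178) = 0.38140 hr

Final: 0.38140 hr


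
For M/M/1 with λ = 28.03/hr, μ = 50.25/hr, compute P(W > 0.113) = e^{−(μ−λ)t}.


W ~ Exponential(μ−λ) for M/M/1.
μ − λ = 50.25 − 28.03 = 22.2200
P(W > t) = e^{−(μ−λ)t} = e^{−2.5109} = 0.081198

Final: 0.081198


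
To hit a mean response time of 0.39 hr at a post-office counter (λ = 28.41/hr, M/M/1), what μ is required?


W = 1/(μ−λ) ⇒ μ − λ = 1/W = 1/0.39 = 2.5641
μ = λ + 1/W = 28.41 + 2.5641 = 30.9741 per hr

Final: 30.9741 /hr


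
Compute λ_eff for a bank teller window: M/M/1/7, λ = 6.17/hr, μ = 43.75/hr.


ρ = 0.1410; P_K = (1−ρ)ρ^7/(1−ρ^8) = 0.0000009531
λ_eff = λ(1 − P_K) = 6.17·(1 − 0.0000009531) = 6.17·0.999999 = 6.1700 /hr

Final: 6.1700 /hr


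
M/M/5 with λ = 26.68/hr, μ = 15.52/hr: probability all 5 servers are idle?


a = λ/μ = 26.68/15.52 = 1.7191; ρ = a/c = 0.3438
Σ_{k=0}^{4} a^k/k! (terms k=0..4) = 1.00000 + 1.71907 + 1.47760 + 0.84670 + 0.36389 = 5.40727
Tail: a^5/(5!(1−ρ)) = 15.01311/(120·0.6562) = 0.19066
P₀ = 1/(5.40727 + 0.19066) = 1/5.59793 = 0.178638

Final: 0.178638


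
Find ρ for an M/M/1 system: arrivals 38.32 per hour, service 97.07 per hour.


ρ = λ/μ = 38.32/97.07 = 0.3948

Final: 0.3948


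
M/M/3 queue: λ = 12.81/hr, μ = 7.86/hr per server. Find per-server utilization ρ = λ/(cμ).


ρ = λ/(cμ) = 12.81/(3·7.86) = 12.81/23.58 = 0.5433

Final: 0.5433


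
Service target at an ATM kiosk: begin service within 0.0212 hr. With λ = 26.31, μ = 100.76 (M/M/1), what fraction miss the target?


ρ = 26.31/100.76 = 0.2611
P(Wq > t) = ρ·e^{−(μ−λ)t} = 0.2611·e^{−1.5783}
= 0.2611·0.206317 = 0.053873

Final: 0.053873


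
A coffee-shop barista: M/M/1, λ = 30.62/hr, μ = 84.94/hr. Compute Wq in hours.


ρ = 30.62/84.94 = 0.3605
Wq = ρ/(μ−λ) = 0.3605/(84.94 − 30.62) = 0.3605/54.32 = 0.006636 hr

Final: 0.006636 hr


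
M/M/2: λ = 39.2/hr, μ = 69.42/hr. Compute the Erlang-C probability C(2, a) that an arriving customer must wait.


a = λ/μ = 0.5647; ρ = a/2 = 0.2823
P₀ = 0.559650 (from M/M/c formula)
C(c,a) = [a^c/(c!(1−ρ))]·P₀ = [0.31886/(2·0.7177)]·0.559650
= 0.22215·0.559650 = 0.124328

Final: 0.124328


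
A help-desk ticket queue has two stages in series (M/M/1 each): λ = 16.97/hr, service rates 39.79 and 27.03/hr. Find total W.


Each node sees arrival rate λ = 16.97/hr (tandem ⇒ throughput preserved).
W₁ = 1/(μ₁−λ) = 1/(39.79−16.97) = 0.04382 hr
W₂ = 1/(μ₂−λ) = 1/(27.03−16.97) = 0.09940 hr
W_total = W₁ + W₂ = 0.04382 + 0.09940 = 0.14322 hr

Final: 0.14322 hr


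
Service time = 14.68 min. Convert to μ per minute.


μ = 1/(service time) in consistent units.
1 minute = 1 min, so μ = 1/14.68 = 0.06812 per minute

Final: 0.06812 /min


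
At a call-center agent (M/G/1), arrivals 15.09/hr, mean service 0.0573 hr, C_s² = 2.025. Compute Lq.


ρ = λ·E[S] = 15.09·0.0573 = 0.8647
Lq = ρ²(1+C_s²)/(2(1−ρ)) = 0.7476·(1+2.025)/(2·0.1353)
= 0.7476·3.0250/0.2707 = 8.35502

Final: 8.35502


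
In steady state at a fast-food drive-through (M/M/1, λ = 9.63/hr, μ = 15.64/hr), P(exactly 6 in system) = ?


ρ = 9.63/15.64 = 0.6157
P_n = (1−ρ)·ρ^n = (1 − 0.6157)·0.6157^6 = 0.3843·0.054493 = 0.020940

Final: 0.020940


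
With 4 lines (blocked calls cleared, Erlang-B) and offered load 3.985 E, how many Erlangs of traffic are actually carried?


B(4,3.985) = 0.309230 (Erlang-B)
Carried load = a(1 − B) = 3.985·(1 − 0.309230) = 3.985·0.690770 = 2.7527 E

Final: 2.7527 Erlangs


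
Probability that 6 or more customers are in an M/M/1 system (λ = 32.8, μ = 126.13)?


ρ = 32.8/126.13 = 0.2600
P(N ≥ n) = ρ^n = 0.2600^6 = 0.0003093

Final: 0.0003093


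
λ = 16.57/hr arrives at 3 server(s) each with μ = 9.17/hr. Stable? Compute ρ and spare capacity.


Total capacity cμ = 3·9.17 = 27.51/hr
ρ = λ/(cμ) = 16.57/27.51 = 0.6023
Stable ⇔ ρ < 1: YES
Spare capacity = cμ − λ = 27.51 − 16.57 = 10.94/hr

Final: ρ = 0.6023; stable; margin = 10.94/hr


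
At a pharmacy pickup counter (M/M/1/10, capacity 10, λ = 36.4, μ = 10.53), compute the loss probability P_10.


ρ = λ/μ = 36.4/10.53 = 3.4568
P_K = (1−ρ)ρ^K/(1−ρ^(K+1)) = (-2.4568·243629.640652)/(1 − 842176.535586)
= -598546.894935/-842175.535586 = 0.710715

Final: 0.710715


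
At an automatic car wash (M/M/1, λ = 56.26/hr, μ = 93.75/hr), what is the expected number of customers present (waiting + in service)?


ρ = λ/μ = 56.26/93.75 = 0.6001
L = ρ/(1−ρ) = 0.6001/(1 − 0.6001) = 0.6001/0.3999 = 1.5007

Final: 1.5007


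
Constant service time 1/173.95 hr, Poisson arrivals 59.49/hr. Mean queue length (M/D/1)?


ρ = 59.49/173.95 = 0.3420
M/D/1: Lq = ρ²/(2(1−ρ)) = 0.1170/(2·0.6580) = 0.08888

Final: 0.08888


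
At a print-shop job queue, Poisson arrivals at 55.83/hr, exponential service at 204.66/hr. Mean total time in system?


W = 1/(μ−λ) = 1/(204.66 − 55.83) = 1/148.83 = 0.006719 hr

Final: 0.006719 hr


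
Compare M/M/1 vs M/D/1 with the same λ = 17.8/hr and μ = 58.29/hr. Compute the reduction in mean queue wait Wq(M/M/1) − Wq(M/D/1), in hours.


ρ = 17.8/58.29 = 0.3054
Wq(M/M/1) = ρ/(μ−λ) = 0.3054/40.49 = 0.007542 hr
Wq(M/D/1) = ρ/(2(μ−λ)) = 0.003771 hr
Savings = 0.007542 − 0.003771 = 0.003771 hr

Final: 0.003771 hr


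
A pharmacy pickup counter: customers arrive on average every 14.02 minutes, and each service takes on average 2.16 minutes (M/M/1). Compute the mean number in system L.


λ = 60/14.02 = 4.2796 /hr
μ = 60/2.16 = 27.7778 /hr
ρ = λ/μ = 4.2796/27.7778 = 0.1541
L = ρ/(1−ρ) = 0.1541/0.8459 = 0.1821

Final: 0.1821


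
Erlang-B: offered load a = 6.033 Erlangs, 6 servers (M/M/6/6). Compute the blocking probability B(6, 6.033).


B(c,a) = (a^c/c!) / Σ_{k=0}^{c} a^k/k!
a^6/6! = 66.968020
Σ terms (k=0..6): 1.00000 + 6.03300 + 18.19854 + 36.59727 + 55.19784 + 66.60171 + 66.96802 = 250.596384
B = 66.968020/250.596384 = 0.267235

Final: 0.267235


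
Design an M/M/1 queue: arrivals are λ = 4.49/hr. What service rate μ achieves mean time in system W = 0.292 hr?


W = 1/(μ−λ) ⇒ μ − λ = 1/W = 1/0.292 = 3.4247
μ = λ + 1/W = 4.49 + 3.4247 = 7.9147 per hr

Final: 7.9147 /hr


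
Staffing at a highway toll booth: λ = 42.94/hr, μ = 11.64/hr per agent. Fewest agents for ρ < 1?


Stability requires cμ > λ ⇔ c > λ/μ.
λ/μ = 42.94/11.64 = 3.6890
Minimum integer c = ⌊3.6890⌋ + 1 = 4
Check: 4·11.64 = 46.56 > 42.94, while 3·11.64 = 34.92 ≤ 42.94

Final: 4 servers


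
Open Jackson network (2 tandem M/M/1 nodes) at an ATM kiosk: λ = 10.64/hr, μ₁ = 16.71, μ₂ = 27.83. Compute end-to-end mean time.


Each node sees arrival rate λ = 10.64/hr (tandem ⇒ throughput preserved).
W₁ = 1/(μ₁−λ) = 1/(16.71−10.64) = 0.16474 hr
W₂ = 1/(μ₂−λ) = 1/(27.83−10.64) = 0.05817 hr
W_total = W₁ + W₂ = 0.16474 + 0.05817 = 0.22292 hr

Final: 0.22292 hr


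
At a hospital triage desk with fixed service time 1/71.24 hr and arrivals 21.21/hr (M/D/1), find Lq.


ρ = 21.21/71.24 = 0.2977
M/D/1: Lq = ρ²/(2(1−ρ)) = 0.08864/(2·0.7023) = 0.06311

Final: 0.06311


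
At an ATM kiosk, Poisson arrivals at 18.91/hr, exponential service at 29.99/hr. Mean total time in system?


W = 1/(μ−λ) = 1/(29.99 − 18.91) = 1/11.08 = 0.09025 hr

Final: 0.09025 hr


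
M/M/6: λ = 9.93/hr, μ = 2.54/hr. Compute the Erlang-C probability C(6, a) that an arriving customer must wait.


a = λ/μ = 3.9094; ρ = a/6 = 0.6516
P₀ = 0.018490 (from M/M/c formula)
C(c,a) = [a^c/(c!(1−ρ))]·P₀ = [3570.20531/(720·0.3484)]·0.018490
= 14.23152·0.018490 = 0.263134

Final: 0.263134


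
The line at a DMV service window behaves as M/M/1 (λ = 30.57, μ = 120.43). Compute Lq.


ρ = 30.57/120.43 = 0.2538
Lq = ρ²/(1−ρ) = 0.06443/0.7462 = 0.08636

Final: 0.08636


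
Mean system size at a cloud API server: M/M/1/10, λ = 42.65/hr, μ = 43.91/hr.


ρ = 42.65/43.91 = 0.9713
L = ρ[1 − (K+1)ρ^K + Kρ^(K+1)] / [(1−ρ)(1−ρ^(K+1))]
Numerator: 0.9713·(1 − 11·0.747405 + 10·0.725958) = 0.037033
Denominator: (0.02870)·(0.274042) = 0.007864
L = 0.037033/0.007864 = 4.7094

Final: 4.7094


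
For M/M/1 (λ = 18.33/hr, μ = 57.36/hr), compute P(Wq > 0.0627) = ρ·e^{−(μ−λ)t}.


ρ = 18.33/57.36 = 0.3196
P(Wq > t) = ρ·e^{−(μ−λ)t} = 0.3196·e^{−2.4472}
= 0.3196·0.086537 = 0.027654

Final: 0.027654


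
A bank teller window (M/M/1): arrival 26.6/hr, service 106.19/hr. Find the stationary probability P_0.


ρ = 26.6/106.19 = 0.2505
P_n = (1−ρ)·ρ^n = (1 − 0.2505)·0.2505^0 = 0.7495·1.000000 = 0.749506

Final: 0.749506


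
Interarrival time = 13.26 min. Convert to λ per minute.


λ = 1/(interarrival time) in consistent units.
1 minute = 1 min, so λ = 1/13.26 = 0.07541 per minute

Final: 0.07541 /min


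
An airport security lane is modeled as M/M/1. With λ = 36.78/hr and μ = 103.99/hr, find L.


ρ = λ/μ = 36.78/103.99 = 0.3537
L = ρ/(1−ρ) = 0.3537/(1 − 0.3537) = 0.3537/0.6463 = 0.5472

Final: 0.5472


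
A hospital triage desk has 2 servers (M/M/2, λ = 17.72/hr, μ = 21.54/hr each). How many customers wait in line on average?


a = λ/μ = 0.8227; ρ = a/2 = 0.4113
P₀ = 0.417105
Lq = P₀·a^c·ρ / (c!·(1−ρ)²) = 0.417105·0.67676·0.4113/(2·0.34654)
= 0.16753

Final: 0.16753


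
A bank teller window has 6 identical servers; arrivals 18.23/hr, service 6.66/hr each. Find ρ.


ρ = λ/(cμ) = 18.23/(6·6.66) = 18.23/39.96 = 0.4562

Final: 0.4562


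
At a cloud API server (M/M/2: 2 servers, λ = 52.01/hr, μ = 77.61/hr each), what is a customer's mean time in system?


a = 0.6701; ρ = 0.3351; P₀ = 0.498046
Lq = P₀·a^c·ρ/(c!(1−ρ)²) = 0.08476
Wq = Lq/λ = 0.08476/52.01 = 0.001630 hr
W = Wq + 1/μ = 0.001630 + 0.01288 = 0.01451 hr

Final: 0.01451 hr


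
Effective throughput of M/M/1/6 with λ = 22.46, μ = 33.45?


ρ = 0.6714; P_K = (1−ρ)ρ^6/(1−ρ^7) = 0.032082
λ_eff = λ(1 − P_K) = 22.46·(1 − 0.032082) = 22.46·0.967918 = 21.7394 /hr

Final: 21.7394 /hr


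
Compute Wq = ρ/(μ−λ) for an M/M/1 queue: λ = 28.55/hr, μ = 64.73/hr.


ρ = 28.55/64.73 = 0.4411
Wq = ρ/(μ−λ) = 0.4411/(64.73 − 28.55) = 0.4411/36.18 = 0.01219 hr

Final: 0.01219 hr


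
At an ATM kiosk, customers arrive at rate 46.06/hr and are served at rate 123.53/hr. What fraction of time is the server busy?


ρ = λ/μ = 46.06/123.53 = 0.3729

Final: 0.3729


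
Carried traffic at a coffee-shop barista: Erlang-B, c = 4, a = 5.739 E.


B(4,5.739) = 0.452402 (Erlang-B)
Carried load = a(1 − B) = 5.739·(1 − 0.452402) = 5.739·0.547598 = 3.1427 E

Final: 3.1427 Erlangs


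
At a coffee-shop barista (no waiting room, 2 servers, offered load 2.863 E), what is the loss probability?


B(c,a) = (a^c/c!) / Σ_{k=0}^{c} a^k/k!
a^2/2! = 4.098384
Σ terms (k=0..2): 1.00000 + 2.86300 + 4.09838 = 7.961384
B = 4.098384/7.961384 = 0.514783

Final: 0.514783


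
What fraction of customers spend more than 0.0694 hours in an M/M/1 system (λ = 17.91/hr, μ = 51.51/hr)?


W ~ Exponential(μ−λ) for M/M/1.
μ − λ = 51.51 − 17.91 = 33.6000
P(W > t) = e^{−(μ−λ)t} = e^{−2.3318} = 0.097117

Final: 0.097117


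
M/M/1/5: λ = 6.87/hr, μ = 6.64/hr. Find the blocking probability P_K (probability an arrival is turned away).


ρ = λ/μ = 6.87/6.64 = 1.0346
P_K = (1−ρ)ρ^K/(1−ρ^(K+1)) = (-0.03464·1.185614)/(1 − 1.226682)
= -0.041068/-0.226682 = 0.181170

Final: 0.181170


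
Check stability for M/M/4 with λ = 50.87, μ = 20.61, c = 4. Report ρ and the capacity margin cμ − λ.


Total capacity cμ = 4·20.61 = 82.44/hr
ρ = λ/(cμ) = 50.87/82.44 = 0.6171
Stable ⇔ ρ < 1: YES
Spare capacity = cμ − λ = 82.44 − 50.87 = 31.57/hr

Final: ρ = 0.6171; stable; margin = 31.57/hr


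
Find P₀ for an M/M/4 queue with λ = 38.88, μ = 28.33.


a = λ/μ = 38.88/28.33 = 1.3724; ρ = a/c = 0.3431
Σ_{k=0}^{3} a^k/k! (terms k=0..3) = 1.00000 + 1.37240 + 0.94174 + 0.43081 = 3.74495
Tail: a^4/(4!(1−ρ)) = 3.54747/(24·0.6569) = 0.22501
P₀ = 1/(3.74495 + 0.22501) = 1/3.96996 = 0.251892

Final: 0.251892


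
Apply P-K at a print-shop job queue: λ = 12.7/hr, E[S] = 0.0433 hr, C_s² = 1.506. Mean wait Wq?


ρ = λ·E[S] = 12.7·0.0433 = 0.5499
E[S²] = E[S]²(1+C_s²) = 0.0433²·(1+1.506) = 0.004698
Wq = λ·E[S²]/(2(1−ρ)) = 12.7·0.004698/(2·0.4501) = 0.06629 hr

Final: 0.06629 hr


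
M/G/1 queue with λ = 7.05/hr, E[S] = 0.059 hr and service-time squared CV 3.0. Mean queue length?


ρ = λ·E[S] = 7.05·0.059 = 0.4159
Lq = ρ²(1+C_s²)/(2(1−ρ)) = 0.1730·(1+3.0)/(2·0.5840)
= 0.1730·4.0000/1.1681 = 0.59246

Final: 0.59246


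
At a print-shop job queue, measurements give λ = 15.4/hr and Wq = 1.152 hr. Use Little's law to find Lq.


Lq = λWq = 15.4·1.152 = 17.7408

Final: 17.7408


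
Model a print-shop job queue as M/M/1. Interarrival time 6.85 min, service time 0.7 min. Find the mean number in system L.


λ = 60/6.85 = 8.7591 /hr
μ = 60/0.7 = 85.7143 /hr
ρ = λ/μ = 8.7591/85.7143 = 0.1022
L = ρ/(1−ρ) = 0.1022/0.8978 = 0.1138

Final: 0.1138


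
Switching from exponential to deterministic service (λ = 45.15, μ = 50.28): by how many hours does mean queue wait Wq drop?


ρ = 45.15/50.28 = 0.8980
Wq(M/M/1) = ρ/(μ−λ) = 0.8980/5.13 = 0.17504 hr
Wq(M/D/1) = ρ/(2(μ−λ)) = 0.08752 hr
Savings = 0.17504 − 0.08752 = 0.08752 hr

Final: 0.08752 hr


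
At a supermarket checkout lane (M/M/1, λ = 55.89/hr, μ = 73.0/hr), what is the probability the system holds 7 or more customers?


ρ = 55.89/73.0 = 0.7656
P(N ≥ n) = ρ^n = 0.7656^7 = 0.154198

Final: 0.154198


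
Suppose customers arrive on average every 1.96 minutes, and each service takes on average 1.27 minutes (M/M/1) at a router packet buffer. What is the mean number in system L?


λ = 60/1.96 = 30.6122 /hr
μ = 60/1.27 = 47.2441 /hr
ρ = λ/μ = 30.6122/47.2441 = 0.6480
L = ρ/(1−ρ) = 0.6480/0.3520 = 1.8406

Final: 1.8406


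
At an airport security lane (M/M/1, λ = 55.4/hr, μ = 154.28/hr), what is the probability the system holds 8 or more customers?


ρ = 55.4/154.28 = 0.3591
P(N ≥ n) = ρ^n = 0.3591^8 = 0.0002764

Final: 0.0002764


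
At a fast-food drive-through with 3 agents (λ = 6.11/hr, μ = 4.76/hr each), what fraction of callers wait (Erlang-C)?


a = λ/μ = 1.2836; ρ = a/3 = 0.4279
P₀ = 0.268561 (from M/M/c formula)
C(c,a) = [a^c/(c!(1−ρ))]·P₀ = [2.11496/(6·0.5721)]·0.268561
= 0.61611·0.268561 = 0.165463

Final: 0.165463


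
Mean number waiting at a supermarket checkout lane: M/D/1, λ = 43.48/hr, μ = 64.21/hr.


ρ = 43.48/64.21 = 0.6772
M/D/1: Lq = ρ²/(2(1−ρ)) = 0.4585/(2·0.3228) = 0.71015

Final: 0.71015


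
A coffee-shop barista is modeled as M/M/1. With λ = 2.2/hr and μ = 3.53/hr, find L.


ρ = λ/μ = 2.2/3.53 = 0.6232
L = ρ/(1−ρ) = 0.6232/(1 − 0.6232) = 0.6232/0.3768 = 1.6541

Final: 1.6541


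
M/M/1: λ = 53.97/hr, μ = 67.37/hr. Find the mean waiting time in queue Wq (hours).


ρ = 53.97/67.37 = 0.8011
Wq = ρ/(μ−λ) = 0.8011/(67.37 − 53.97) = 0.8011/13.40 = 0.05978 hr

Final: 0.05978 hr


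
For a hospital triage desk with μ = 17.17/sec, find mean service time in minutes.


Mean service time = 1/μ = 1/17.17 second = 0.05824 second
In minutes: 0.05824 × 0.0166667 = 0.0009707 min

Final: 0.0009707 min


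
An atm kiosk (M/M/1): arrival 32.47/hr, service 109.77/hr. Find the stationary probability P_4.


ρ = 32.47/109.77 = 0.2958
P_n = (1−ρ)·ρ^n = (1 − 0.2958)·0.2958^4 = 0.7042·0.007656 = 0.005391

Final: 0.005391


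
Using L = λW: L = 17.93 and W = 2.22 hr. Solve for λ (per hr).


λ = L/W = 17.93/2.22 = 8.0766 /hr

Final: 8.0766 /hr


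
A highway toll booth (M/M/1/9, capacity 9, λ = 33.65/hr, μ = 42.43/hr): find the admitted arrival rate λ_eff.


ρ = 0.7931; P_K = (1−ρ)ρ^9/(1−ρ^10) = 0.028486
λ_eff = λ(1 − P_K) = 33.65·(1 − 0.028486) = 33.65·0.971514 = 32.6915 /hr

Final: 32.6915 /hr
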